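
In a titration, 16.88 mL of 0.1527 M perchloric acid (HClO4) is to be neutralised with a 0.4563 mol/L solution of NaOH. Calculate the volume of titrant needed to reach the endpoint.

n(HClO4) = 0.1527 mol/L x 0.01688 L = 0.002578 mol.
At equivalence n(NaOH) = n(HClO4) = 0.002578 mol.
V(NaOH) = 0.002578 / 0.4563 = 0.005649 L = 5.65 mL.

5.65 mL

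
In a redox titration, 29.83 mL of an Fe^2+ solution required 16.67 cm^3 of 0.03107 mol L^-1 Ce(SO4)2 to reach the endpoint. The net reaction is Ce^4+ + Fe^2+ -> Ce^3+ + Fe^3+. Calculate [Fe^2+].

n(Ce(SO4)2) = 0.03107 x 0.01667 = 0.0005179 mol.
From the balanced equation, 1 mol Ce(SO4)2 reacts with 1 mol Fe^2+, so n(Fe^2+) = 0.0005179 x 1/1 = 0.0005179 mol.
[Fe^2+] = 0.0005179 / 0.02983 L = 0.0174 M.

0.0174 M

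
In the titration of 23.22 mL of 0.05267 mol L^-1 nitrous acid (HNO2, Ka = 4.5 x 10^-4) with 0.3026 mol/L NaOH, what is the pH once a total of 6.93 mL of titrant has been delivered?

12.46

n(acid) = 0.05267 x 0.02322 = 0.001223 mol; n(NaOH) added = 0.3026 x 0.006930 = 0.002097 mol.
Base is in excess by 0.002097 - 0.001223 = 0.0008740 mol in a total volume of 0.03015 L.
[OH^-] = 0.0008740/0.03015 = 0.02899 M, so pOH = 1.54 and pH = 14.00 - 1.54 = 12.46.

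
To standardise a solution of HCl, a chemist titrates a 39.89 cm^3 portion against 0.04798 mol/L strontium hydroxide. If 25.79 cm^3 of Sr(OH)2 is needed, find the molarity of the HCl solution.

n(Sr(OH)2) delivered = 0.04798 x 0.02579 = 0.001237 mol.
The reaction is 2 HCl + 1 Sr(OH)2, so n(HCl) = 0.001237 x 2/1 = 0.002475 mol.
[HCl] = 0.002475 mol / 0.03989 L = 0.0620 M.

0.0620 M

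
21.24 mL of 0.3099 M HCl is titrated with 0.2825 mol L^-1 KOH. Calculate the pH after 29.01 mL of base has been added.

n(acid) = 0.3099 x 0.02124 = 0.006582 mol; n(KOH) added = 0.2825 x 0.02901 = 0.008195 mol.
Base is in excess by 0.008195 - 0.006582 = 0.001613 mol in a total volume of 0.05025 L.
[OH^-] = 0.001613/0.05025 = 0.03210 M, so pOH = 1.49 and pH = 14.00 - 1.49 = 12.51.

12.51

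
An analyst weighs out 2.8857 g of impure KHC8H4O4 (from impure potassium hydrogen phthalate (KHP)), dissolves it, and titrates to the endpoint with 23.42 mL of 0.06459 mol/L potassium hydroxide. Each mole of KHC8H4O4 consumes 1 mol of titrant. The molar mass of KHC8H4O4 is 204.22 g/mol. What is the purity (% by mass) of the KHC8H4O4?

10.7%

n(KOH) = 0.06459 x 0.02342 = 0.001513 mol.
n(KHC8H4O4) = 0.001513 / 1 = 0.001513 mol.
mass of KHC8H4O4 = 0.001513 x 204.22 = 0.3089 g.
% purity = 0.3089 / 2.8857 x 100 = 10.7%.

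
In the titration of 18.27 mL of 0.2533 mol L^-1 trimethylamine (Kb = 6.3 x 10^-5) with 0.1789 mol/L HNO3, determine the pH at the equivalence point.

5.39

n((CH3)3N) = 0.2533 x 0.01827 = 0.004628 mol; V(HNO3) at equivalence = 0.004628/0.1789 = 0.02587 L.
At equivalence the base is fully converted to (CH3)3NH+; total volume = 0.04414 L, so [(CH3)3NH+] = 0.004628/0.04414 = 0.1048 M.
Ka((CH3)3NH+) = Kw/Kb = 1.0e-14 / 6.3 x 10^-5 = 1.59e-10.
[H^+] = sqrt(Ka x [(CH3)3NH+]) = sqrt(1.59e-10 x 0.1048) = 4.08e-6 M.
pH = -log(4.08e-6) = 5.39.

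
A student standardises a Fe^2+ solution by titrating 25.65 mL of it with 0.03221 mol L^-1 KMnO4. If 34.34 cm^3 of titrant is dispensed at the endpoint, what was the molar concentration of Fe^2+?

0.216 M

n(KMnO4) = 0.03221 x 0.03434 = 0.001106 mol.
From the balanced equation, 1 mol KMnO4 reacts with 5 mol Fe^2+, so n(Fe^2+) = 0.001106 x 5/1 = 0.005530 mol.
[Fe^2+] = 0.005530 / 0.02565 L = 0.216 M.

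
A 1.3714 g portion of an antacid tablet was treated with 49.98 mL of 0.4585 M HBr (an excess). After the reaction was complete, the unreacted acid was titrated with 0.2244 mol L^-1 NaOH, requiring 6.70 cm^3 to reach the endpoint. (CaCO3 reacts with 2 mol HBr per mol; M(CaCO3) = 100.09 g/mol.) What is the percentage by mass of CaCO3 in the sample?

78.1%

Total n(HBr) added = 0.4585 x 0.04998 = 0.02292 mol.
n(NaOH) used = 0.2244 x 0.006700 = 0.001503 mol, which equals the excess n(HBr).
So n(HBr) consumed by the sample = 0.02292 - 0.001503 = 0.02141 mol.
n(CaCO3) = 0.02141 / 2 = 0.01071 mol.
mass CaCO3 = 0.01071 x 100.09 = 1.072 g, so %CaCO3 = 1.072/1.3714 x 100 = 78.1%.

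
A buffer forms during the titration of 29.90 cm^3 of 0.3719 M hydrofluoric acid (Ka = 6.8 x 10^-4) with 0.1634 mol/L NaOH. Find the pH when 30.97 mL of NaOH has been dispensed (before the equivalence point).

Initial n(HF) = 0.3719 x 0.02990 = 0.01112 mol.
n(NaOH) added = 0.1634 x 0.03097 = 0.005060 mol, converting that many moles of HF to F-.
Remaining n(HF) = 0.006059 mol; n(F-) = 0.005060 mol.
By Henderson-Hasselbalch, pH = pKa + log([A^-]/[HA]) = 3.17 + log(0.005060/0.006059) = 3.17 + (-0.08) = 3.09.

3.09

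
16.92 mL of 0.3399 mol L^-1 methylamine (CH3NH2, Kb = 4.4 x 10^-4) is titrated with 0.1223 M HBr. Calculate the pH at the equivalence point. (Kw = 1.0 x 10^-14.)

n(CH3NH2) = 0.3399 x 0.01692 = 0.005751 mol; V(HBr) at equivalence = 0.005751/0.1223 = 0.04702 L.
At equivalence the base is fully converted to CH3NH3+; total volume = 0.06394 L, so [CH3NH3+] = 0.005751/0.06394 = 0.08994 M.
Ka(CH3NH3+) = Kw/Kb = 1.0e-14 / 4.4 x 10^-4 = 2.27e-11.
[H^+] = sqrt(Ka x [CH3NH3+]) = sqrt(2.27e-11 x 0.08994) = 1.43e-6 M.
pH = -log(1.43e-6) = 5.84.

5.84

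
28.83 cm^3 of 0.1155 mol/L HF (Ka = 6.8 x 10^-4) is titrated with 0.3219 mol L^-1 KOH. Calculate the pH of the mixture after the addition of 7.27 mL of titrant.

Initial n(HF) = 0.1155 x 0.02883 = 0.003330 mol.
n(KOH) added = 0.3219 x 0.007270 = 0.002340 mol, converting that many moles of HF to F-.
Remaining n(HF) = 0.0009897 mol; n(F-) = 0.002340 mol.
By Henderson-Hasselbalch, pH = pKa + log([A^-]/[HA]) = 3.17 + log(0.002340/0.0009897) = 3.17 + (+0.37) = 3.54.

3.54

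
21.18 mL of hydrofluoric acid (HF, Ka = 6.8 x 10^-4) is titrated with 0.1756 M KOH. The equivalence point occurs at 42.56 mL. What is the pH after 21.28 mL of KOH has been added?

3.17

21.28 mL is exactly half the equivalence volume (42.56/2), i.e. the half-equivalence point.
There, n(HA) = n(A^-), so pH = pKa = -log(6.8 x 10^-4) = 3.17.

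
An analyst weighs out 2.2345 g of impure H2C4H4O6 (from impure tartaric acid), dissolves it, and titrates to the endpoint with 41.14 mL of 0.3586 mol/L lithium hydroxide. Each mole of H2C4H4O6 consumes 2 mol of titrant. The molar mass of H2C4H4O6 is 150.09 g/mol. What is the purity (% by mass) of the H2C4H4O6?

49.5%

n(LiOH) = 0.3586 x 0.04114 = 0.01475 mol.
n(H2C4H4O6) = 0.01475 / 2 = 0.007376 mol.
mass of H2C4H4O6 = 0.007376 x 150.09 = 1.107 g.
% purity = 1.107 / 2.2345 x 100 = 49.5%.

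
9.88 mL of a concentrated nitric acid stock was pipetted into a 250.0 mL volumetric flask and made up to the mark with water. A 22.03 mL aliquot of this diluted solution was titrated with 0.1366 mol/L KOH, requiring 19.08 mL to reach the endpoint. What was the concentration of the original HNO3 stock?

2.99 M

n(KOH) = 0.1366 x 0.01908 = 0.002606 mol.
n(HNO3) in the aliquot = 0.002606 mol.
[diluted HNO3] = 0.002606 / 0.02203 = 0.1183 M.
Dilution factor = 250.0/9.880 = 25.30, so [stock] = 0.1183 x 25.30 = 2.99 M.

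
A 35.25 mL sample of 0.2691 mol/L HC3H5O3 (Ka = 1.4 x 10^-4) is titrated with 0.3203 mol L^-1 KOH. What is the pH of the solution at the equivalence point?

8.51

n(HC3H5O3) = 0.2691 x 0.03525 = 0.009486 mol; V(KOH) at equivalence = 0.009486/0.3203 = 0.02962 L.
At equivalence all the acid is converted to C3H5O3-; total volume = 0.03525 + 0.02962 = 0.06487 L, so [C3H5O3-] = 0.009486/0.06487 = 0.1462 M.
Kb = Kw/Ka = 1.0e-14 / 1.4 x 10^-4 = 7.14e-11.
[OH^-] = sqrt(Kb x [C3H5O3-]) = sqrt(7.14e-11 x 0.1462) = 3.23e-6 M.
pOH = 5.49, so pH = 14.00 - 5.49 = 8.51.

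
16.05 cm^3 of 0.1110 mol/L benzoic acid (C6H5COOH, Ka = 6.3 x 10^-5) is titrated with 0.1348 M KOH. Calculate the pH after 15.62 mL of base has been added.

n(acid) = 0.1110 x 0.01605 = 0.001782 mol; n(KOH) added = 0.1348 x 0.01562 = 0.002106 mol.
Base is in excess by 0.002106 - 0.001782 = 0.0003240 mol in a total volume of 0.03167 L.
[OH^-] = 0.0003240/0.03167 = 0.01023 M, so pOH = 1.99 and pH = 14.00 - 1.99 = 12.01.

12.01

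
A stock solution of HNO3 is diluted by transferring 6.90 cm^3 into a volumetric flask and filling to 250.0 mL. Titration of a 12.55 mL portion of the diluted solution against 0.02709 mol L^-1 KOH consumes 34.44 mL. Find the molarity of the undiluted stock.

n(KOH) = 0.02709 x 0.03444 = 0.0009330 mol.
n(HNO3) in the aliquot = 0.0009330 mol.
[diluted HNO3] = 0.0009330 / 0.01255 = 0.07434 M.
Dilution factor = 250.0/6.900 = 36.23, so [stock] = 0.07434 x 36.23 = 2.69 M.

2.69 M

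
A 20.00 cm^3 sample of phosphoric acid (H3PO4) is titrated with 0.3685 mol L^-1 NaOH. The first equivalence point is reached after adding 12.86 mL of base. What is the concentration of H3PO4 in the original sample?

n(NaOH) = 0.3685 x 0.01286 = 0.004739 mol.
At the first equivalence point, 1 mol OH^- react per mol H3PO4, so n(H3PO4) = 0.004739 / 1 = 0.004739 mol.
[H3PO4] = 0.004739 / 0.02000 L = 0.237 M.

0.237 M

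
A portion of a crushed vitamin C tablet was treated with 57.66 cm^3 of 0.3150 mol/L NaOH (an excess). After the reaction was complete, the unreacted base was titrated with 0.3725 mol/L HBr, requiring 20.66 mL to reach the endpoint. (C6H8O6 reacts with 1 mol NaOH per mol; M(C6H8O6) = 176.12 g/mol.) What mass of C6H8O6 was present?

Total n(NaOH) added = 0.3150 x 0.05766 = 0.01816 mol.
n(HBr) used = 0.3725 x 0.02066 = 0.007696 mol, which equals the excess n(NaOH).
So n(NaOH) consumed by the sample = 0.01816 - 0.007696 = 0.01047 mol.
n(C6H8O6) = 0.01047 / 1 = 0.01047 mol.
mass = 0.01047 mol x 176.12 g/mol = 1.84 g.

1.84 g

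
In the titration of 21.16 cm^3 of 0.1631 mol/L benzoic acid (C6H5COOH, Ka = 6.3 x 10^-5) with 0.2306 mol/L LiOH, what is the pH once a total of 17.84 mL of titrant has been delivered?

12.23

n(acid) = 0.1631 x 0.02116 = 0.003451 mol; n(LiOH) added = 0.2306 x 0.01784 = 0.004114 mol.
Base is in excess by 0.004114 - 0.003451 = 0.0006627 mol in a total volume of 0.03900 L.
[OH^-] = 0.0006627/0.03900 = 0.01699 M, so pOH = 1.77 and pH = 14.00 - 1.77 = 12.23.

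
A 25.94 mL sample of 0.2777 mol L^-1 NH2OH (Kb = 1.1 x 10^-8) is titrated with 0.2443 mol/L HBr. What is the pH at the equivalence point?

3.46

n(NH2OH) = 0.2777 x 0.02594 = 0.007204 mol; V(HBr) at equivalence = 0.007204/0.2443 = 0.02949 L.
At equivalence the base is fully converted to NH3OH+; total volume = 0.05543 L, so [NH3OH+] = 0.007204/0.05543 = 0.1300 M.
Ka(NH3OH+) = Kw/Kb = 1.0e-14 / 1.1 x 10^-8 = 9.09e-7.
[H^+] = sqrt(Ka x [NH3OH+]) = sqrt(9.09e-7 x 0.1300) = 0.000344 M.
pH = -log(0.000344) = 3.46.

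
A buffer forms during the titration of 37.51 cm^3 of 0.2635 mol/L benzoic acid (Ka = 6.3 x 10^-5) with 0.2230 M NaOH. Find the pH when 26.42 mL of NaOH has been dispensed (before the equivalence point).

Initial n(C6H5COOH) = 0.2635 x 0.03751 = 0.009884 mol.
n(NaOH) added = 0.2230 x 0.02642 = 0.005892 mol, converting that many moles of C6H5COOH to C6H5COO-.
Remaining n(C6H5COOH) = 0.003992 mol; n(C6H5COO-) = 0.005892 mol.
By Henderson-Hasselbalch, pH = pKa + log([A^-]/[HA]) = 4.20 + log(0.005892/0.003992) = 4.20 + (+0.17) = 4.37.

4.37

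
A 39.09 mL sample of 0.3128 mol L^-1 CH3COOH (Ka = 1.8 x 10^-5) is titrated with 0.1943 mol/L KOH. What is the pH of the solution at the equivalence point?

n(CH3COOH) = 0.3128 x 0.03909 = 0.01223 mol; V(KOH) at equivalence = 0.01223/0.1943 = 0.06293 L.
At equivalence all the acid is converted to CH3COO-; total volume = 0.03909 + 0.06293 = 0.1020 L, so [CH3COO-] = 0.01223/0.1020 = 0.1199 M.
Kb = Kw/Ka = 1.0e-14 / 1.8 x 10^-5 = 5.56e-10.
[OH^-] = sqrt(Kb x [CH3COO-]) = sqrt(5.56e-10 x 0.1199) = 8.16e-6 M.
pOH = 5.09, so pH = 14.00 - 5.09 = 8.91.

8.91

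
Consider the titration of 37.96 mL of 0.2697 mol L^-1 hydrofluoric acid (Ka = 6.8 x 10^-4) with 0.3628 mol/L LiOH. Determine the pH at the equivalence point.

8.18

n(HF) = 0.2697 x 0.03796 = 0.01024 mol; V(LiOH) at equivalence = 0.01024/0.3628 = 0.02822 L.
At equivalence all the acid is converted to F-; total volume = 0.03796 + 0.02822 = 0.06618 L, so [F-] = 0.01024/0.06618 = 0.1547 M.
Kb = Kw/Ka = 1.0e-14 / 6.8 x 10^-4 = 1.47e-11.
[OH^-] = sqrt(Kb x [F-]) = sqrt(1.47e-11 x 0.1547) = 1.51e-6 M.
pOH = 5.82, so pH = 14.00 - 5.82 = 8.18.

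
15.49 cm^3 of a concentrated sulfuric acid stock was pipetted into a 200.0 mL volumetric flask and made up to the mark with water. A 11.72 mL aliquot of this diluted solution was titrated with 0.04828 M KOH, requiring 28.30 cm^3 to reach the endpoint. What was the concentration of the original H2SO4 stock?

n(KOH) = 0.04828 x 0.02830 = 0.001366 mol.
n(H2SO4) in the aliquot = 0.001366 x 1/2 = 0.0006832 mol.
[diluted H2SO4] = 0.0006832 / 0.01172 = 0.05829 M.
Dilution factor = 200.0/15.49 = 12.91, so [stock] = 0.05829 x 12.91 = 0.753 M.

0.753 M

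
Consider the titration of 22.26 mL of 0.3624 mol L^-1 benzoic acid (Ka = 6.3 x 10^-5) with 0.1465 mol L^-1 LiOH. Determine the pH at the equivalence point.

n(C6H5COOH) = 0.3624 x 0.02226 = 0.008067 mol; V(LiOH) at equivalence = 0.008067/0.1465 = 0.05507 L.
At equivalence all the acid is converted to C6H5COO-; total volume = 0.02226 + 0.05507 = 0.07733 L, so [C6H5COO-] = 0.008067/0.07733 = 0.1043 M.
Kb = Kw/Ka = 1.0e-14 / 6.3 x 10^-5 = 1.59e-10.
[OH^-] = sqrt(Kb x [C6H5COO-]) = sqrt(1.59e-10 x 0.1043) = 4.07e-6 M.
pOH = 5.39, so pH = 14.00 - 5.39 = 8.61.

8.61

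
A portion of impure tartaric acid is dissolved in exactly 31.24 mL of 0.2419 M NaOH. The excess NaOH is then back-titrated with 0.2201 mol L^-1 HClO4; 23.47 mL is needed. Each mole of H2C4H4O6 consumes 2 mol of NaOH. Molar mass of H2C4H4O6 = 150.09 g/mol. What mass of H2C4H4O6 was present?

Total n(NaOH) added = 0.2419 x 0.03124 = 0.007557 mol.
n(HClO4) used = 0.2201 x 0.02347 = 0.005166 mol, which equals the excess n(NaOH).
So n(NaOH) consumed by the sample = 0.007557 - 0.005166 = 0.002391 mol.
n(H2C4H4O6) = 0.002391 / 2 = 0.001196 mol.
mass = 0.001196 mol x 150.09 g/mol = 0.179 g.

0.179 g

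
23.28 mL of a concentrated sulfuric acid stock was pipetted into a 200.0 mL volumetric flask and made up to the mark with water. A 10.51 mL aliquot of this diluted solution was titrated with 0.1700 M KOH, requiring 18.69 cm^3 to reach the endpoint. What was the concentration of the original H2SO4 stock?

1.30 M

n(KOH) = 0.1700 x 0.01869 = 0.003177 mol.
n(H2SO4) in the aliquot = 0.003177 x 1/2 = 0.001589 mol.
[diluted H2SO4] = 0.001589 / 0.01051 = 0.1512 M.
Dilution factor = 200.0/23.28 = 8.591, so [stock] = 0.1512 x 8.591 = 1.30 M.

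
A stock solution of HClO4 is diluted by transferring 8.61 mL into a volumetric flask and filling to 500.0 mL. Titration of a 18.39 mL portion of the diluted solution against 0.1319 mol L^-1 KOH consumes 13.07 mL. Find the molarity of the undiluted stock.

n(KOH) = 0.1319 x 0.01307 = 0.001724 mol.
n(HClO4) in the aliquot = 0.001724 mol.
[diluted HClO4] = 0.001724 / 0.01839 = 0.09374 M.
Dilution factor = 500.0/8.610 = 58.07, so [stock] = 0.09374 x 58.07 = 5.44 M.

5.44 M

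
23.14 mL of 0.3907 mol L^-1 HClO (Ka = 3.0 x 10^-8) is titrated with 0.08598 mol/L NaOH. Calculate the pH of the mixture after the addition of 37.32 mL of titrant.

7.26

Initial n(HClO) = 0.3907 x 0.02314 = 0.009041 mol.
n(NaOH) added = 0.08598 x 0.03732 = 0.003209 mol, converting that many moles of HClO to ClO-.
Remaining n(HClO) = 0.005832 mol; n(ClO-) = 0.003209 mol.
By Henderson-Hasselbalch, pH = pKa + log([A^-]/[HA]) = 7.52 + log(0.003209/0.005832) = 7.52 + (-0.26) = 7.26.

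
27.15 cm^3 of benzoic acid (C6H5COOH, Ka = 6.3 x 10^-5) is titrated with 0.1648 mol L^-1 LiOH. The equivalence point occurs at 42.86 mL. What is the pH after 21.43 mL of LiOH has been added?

4.20

21.43 mL is exactly half the equivalence volume (42.86/2), i.e. the half-equivalence point.
There, n(HA) = n(A^-), so pH = pKa = -log(6.3 x 10^-5) = 4.20.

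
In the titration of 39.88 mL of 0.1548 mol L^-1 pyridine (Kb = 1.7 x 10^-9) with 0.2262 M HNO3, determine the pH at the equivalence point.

3.13

n(C5H5N) = 0.1548 x 0.03988 = 0.006173 mol; V(HNO3) at equivalence = 0.006173/0.2262 = 0.02729 L.
At equivalence the base is fully converted to C5H5NH+; total volume = 0.06717 L, so [C5H5NH+] = 0.006173/0.06717 = 0.09190 M.
Ka(C5H5NH+) = Kw/Kb = 1.0e-14 / 1.7 x 10^-9 = 5.88e-6.
[H^+] = sqrt(Ka x [C5H5NH+]) = sqrt(5.88e-6 x 0.09190) = 0.000735 M.
pH = -log(0.000735) = 3.13.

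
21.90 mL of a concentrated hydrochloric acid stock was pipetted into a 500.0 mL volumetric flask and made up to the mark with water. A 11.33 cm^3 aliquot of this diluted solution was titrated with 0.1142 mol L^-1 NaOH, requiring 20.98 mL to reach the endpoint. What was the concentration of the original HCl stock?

n(NaOH) = 0.1142 x 0.02098 = 0.002396 mol.
n(HCl) in the aliquot = 0.002396 mol.
[diluted HCl] = 0.002396 / 0.01133 = 0.2115 M.
Dilution factor = 500.0/21.90 = 22.83, so [stock] = 0.2115 x 22.83 = 4.83 M.

4.83 M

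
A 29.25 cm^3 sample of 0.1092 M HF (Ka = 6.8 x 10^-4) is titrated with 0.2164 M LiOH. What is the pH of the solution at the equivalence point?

n(HF) = 0.1092 x 0.02925 = 0.003194 mol; V(LiOH) at equivalence = 0.003194/0.2164 = 0.01476 L.
At equivalence all the acid is converted to F-; total volume = 0.02925 + 0.01476 = 0.04401 L, so [F-] = 0.003194/0.04401 = 0.07258 M.
Kb = Kw/Ka = 1.0e-14 / 6.8 x 10^-4 = 1.47e-11.
[OH^-] = sqrt(Kb x [F-]) = sqrt(1.47e-11 x 0.07258) = 1.03e-6 M.
pOH = 5.99, so pH = 14.00 - 5.99 = 8.01.

8.01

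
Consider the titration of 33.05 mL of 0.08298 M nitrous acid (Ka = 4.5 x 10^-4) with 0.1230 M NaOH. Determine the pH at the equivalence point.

8.02

n(HNO2) = 0.08298 x 0.03305 = 0.002742 mol; V(NaOH) at equivalence = 0.002742/0.1230 = 0.02230 L.
At equivalence all the acid is converted to NO2-; total volume = 0.03305 + 0.02230 = 0.05535 L, so [NO2-] = 0.002742/0.05535 = 0.04955 M.
Kb = Kw/Ka = 1.0e-14 / 4.5 x 10^-4 = 2.22e-11.
[OH^-] = sqrt(Kb x [NO2-]) = sqrt(2.22e-11 x 0.04955) = 1.05e-6 M.
pOH = 5.98, so pH = 14.00 - 5.98 = 8.02.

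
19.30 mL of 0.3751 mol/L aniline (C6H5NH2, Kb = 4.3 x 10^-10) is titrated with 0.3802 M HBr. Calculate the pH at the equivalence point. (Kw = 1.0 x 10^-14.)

n(C6H5NH2) = 0.3751 x 0.01930 = 0.007239 mol; V(HBr) at equivalence = 0.007239/0.3802 = 0.01904 L.
At equivalence the base is fully converted to C6H5NH3+; total volume = 0.03834 L, so [C6H5NH3+] = 0.007239/0.03834 = 0.1888 M.
Ka(C6H5NH3+) = Kw/Kb = 1.0e-14 / 4.3 x 10^-10 = 2.33e-5.
[H^+] = sqrt(Ka x [C6H5NH3+]) = sqrt(2.33e-5 x 0.1888) = 0.00210 M.
pH = -log(0.00210) = 2.68.

2.68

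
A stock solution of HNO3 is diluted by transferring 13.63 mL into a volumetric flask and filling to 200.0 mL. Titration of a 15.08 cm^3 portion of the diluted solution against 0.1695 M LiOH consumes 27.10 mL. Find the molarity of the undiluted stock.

4.47 M

n(LiOH) = 0.1695 x 0.02710 = 0.004593 mol.
n(HNO3) in the aliquot = 0.004593 mol.
[diluted HNO3] = 0.004593 / 0.01508 = 0.3046 M.
Dilution factor = 200.0/13.63 = 14.67, so [stock] = 0.3046 x 14.67 = 4.47 M.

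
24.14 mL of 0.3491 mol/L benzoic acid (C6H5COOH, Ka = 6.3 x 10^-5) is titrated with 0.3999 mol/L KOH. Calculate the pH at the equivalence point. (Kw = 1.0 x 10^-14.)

8.74

n(C6H5COOH) = 0.3491 x 0.02414 = 0.008427 mol; V(KOH) at equivalence = 0.008427/0.3999 = 0.02107 L.
At equivalence all the acid is converted to C6H5COO-; total volume = 0.02414 + 0.02107 = 0.04521 L, so [C6H5COO-] = 0.008427/0.04521 = 0.1864 M.
Kb = Kw/Ka = 1.0e-14 / 6.3 x 10^-5 = 1.59e-10.
[OH^-] = sqrt(Kb x [C6H5COO-]) = sqrt(1.59e-10 x 0.1864) = 5.44e-6 M.
pOH = 5.26, so pH = 14.00 - 5.26 = 8.74.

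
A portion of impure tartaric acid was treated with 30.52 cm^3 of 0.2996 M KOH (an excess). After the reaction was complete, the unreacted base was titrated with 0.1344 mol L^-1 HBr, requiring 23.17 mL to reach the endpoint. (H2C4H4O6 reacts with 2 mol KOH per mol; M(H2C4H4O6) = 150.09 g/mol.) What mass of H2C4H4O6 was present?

0.453 g

Total n(KOH) added = 0.2996 x 0.03052 = 0.009144 mol.
n(HBr) used = 0.1344 x 0.02317 = 0.003114 mol, which equals the excess n(KOH).
So n(KOH) consumed by the sample = 0.009144 - 0.003114 = 0.006030 mol.
n(H2C4H4O6) = 0.006030 / 2 = 0.003015 mol.
mass = 0.003015 mol x 150.09 g/mol = 0.453 g.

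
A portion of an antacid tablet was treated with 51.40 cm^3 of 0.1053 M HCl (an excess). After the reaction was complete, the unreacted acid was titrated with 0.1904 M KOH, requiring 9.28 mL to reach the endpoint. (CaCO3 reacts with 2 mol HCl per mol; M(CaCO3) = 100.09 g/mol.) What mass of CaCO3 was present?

0.182 g

Total n(HCl) added = 0.1053 x 0.05140 = 0.005412 mol.
n(KOH) used = 0.1904 x 0.009280 = 0.001767 mol, which equals the excess n(HCl).
So n(HCl) consumed by the sample = 0.005412 - 0.001767 = 0.003646 mol.
n(CaCO3) = 0.003646 / 2 = 0.001823 mol.
mass = 0.001823 mol x 100.09 g/mol = 0.182 g.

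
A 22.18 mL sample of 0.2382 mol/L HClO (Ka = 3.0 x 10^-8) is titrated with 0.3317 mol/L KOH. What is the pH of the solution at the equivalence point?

n(HClO) = 0.2382 x 0.02218 = 0.005283 mol; V(KOH) at equivalence = 0.005283/0.3317 = 0.01593 L.
At equivalence all the acid is converted to ClO-; total volume = 0.02218 + 0.01593 = 0.03811 L, so [ClO-] = 0.005283/0.03811 = 0.1386 M.
Kb = Kw/Ka = 1.0e-14 / 3.0 x 10^-8 = 3.33e-7.
[OH^-] = sqrt(Kb x [ClO-]) = sqrt(3.33e-7 x 0.1386) = 0.000215 M.
pOH = 3.67, so pH = 14.00 - 3.67 = 10.33.

10.33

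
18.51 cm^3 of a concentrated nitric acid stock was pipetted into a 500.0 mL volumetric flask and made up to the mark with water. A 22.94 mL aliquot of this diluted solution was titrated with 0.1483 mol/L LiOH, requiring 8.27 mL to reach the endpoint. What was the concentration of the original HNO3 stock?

1.44 M

n(LiOH) = 0.1483 x 0.008270 = 0.001226 mol.
n(HNO3) in the aliquot = 0.001226 mol.
[diluted HNO3] = 0.001226 / 0.02294 = 0.05346 M.
Dilution factor = 500.0/18.51 = 27.01, so [stock] = 0.05346 x 27.01 = 1.44 M.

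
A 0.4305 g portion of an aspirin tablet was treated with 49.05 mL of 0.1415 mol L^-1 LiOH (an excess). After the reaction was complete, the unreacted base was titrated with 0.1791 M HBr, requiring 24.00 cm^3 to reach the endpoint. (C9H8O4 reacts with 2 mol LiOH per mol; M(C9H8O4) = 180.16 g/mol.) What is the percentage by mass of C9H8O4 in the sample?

Total n(LiOH) added = 0.1415 x 0.04905 = 0.006941 mol.
n(HBr) used = 0.1791 x 0.02400 = 0.004298 mol, which equals the excess n(LiOH).
So n(LiOH) consumed by the sample = 0.006941 - 0.004298 = 0.002642 mol.
n(C9H8O4) = 0.002642 / 2 = 0.001321 mol.
mass C9H8O4 = 0.001321 x 180.16 = 0.2380 g, so %C9H8O4 = 0.2380/0.4305 x 100 = 55.3%.

55.3%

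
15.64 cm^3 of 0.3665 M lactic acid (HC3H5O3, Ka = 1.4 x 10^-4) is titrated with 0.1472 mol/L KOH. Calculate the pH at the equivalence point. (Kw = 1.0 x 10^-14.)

n(HC3H5O3) = 0.3665 x 0.01564 = 0.005732 mol; V(KOH) at equivalence = 0.005732/0.1472 = 0.03894 L.
At equivalence all the acid is converted to C3H5O3-; total volume = 0.01564 + 0.03894 = 0.05458 L, so [C3H5O3-] = 0.005732/0.05458 = 0.1050 M.
Kb = Kw/Ka = 1.0e-14 / 1.4 x 10^-4 = 7.14e-11.
[OH^-] = sqrt(Kb x [C3H5O3-]) = sqrt(7.14e-11 x 0.1050) = 2.74e-6 M.
pOH = 5.56, so pH = 14.00 - 5.56 = 8.44.

8.44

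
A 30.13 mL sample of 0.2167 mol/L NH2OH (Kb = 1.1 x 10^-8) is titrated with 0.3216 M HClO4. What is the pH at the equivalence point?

3.46

n(NH2OH) = 0.2167 x 0.03013 = 0.006529 mol; V(HClO4) at equivalence = 0.006529/0.3216 = 0.02030 L.
At equivalence the base is fully converted to NH3OH+; total volume = 0.05043 L, so [NH3OH+] = 0.006529/0.05043 = 0.1295 M.
Ka(NH3OH+) = Kw/Kb = 1.0e-14 / 1.1 x 10^-8 = 9.09e-7.
[H^+] = sqrt(Ka x [NH3OH+]) = sqrt(9.09e-7 x 0.1295) = 0.000343 M.
pH = -log(0.000343) = 3.46.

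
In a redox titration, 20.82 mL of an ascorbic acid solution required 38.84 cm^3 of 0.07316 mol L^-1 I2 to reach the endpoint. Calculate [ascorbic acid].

n(I2) = 0.07316 x 0.03884 = 0.002842 mol.
From the balanced equation, 1 mol I2 reacts with 1 mol ascorbic acid, so n(ascorbic acid) = 0.002842 x 1/1 = 0.002842 mol.
[ascorbic acid] = 0.002842 / 0.02082 L = 0.136 M.

0.136 M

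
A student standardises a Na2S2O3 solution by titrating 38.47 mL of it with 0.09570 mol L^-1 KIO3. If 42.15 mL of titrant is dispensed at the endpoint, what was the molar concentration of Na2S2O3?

0.629 M

n(KIO3) = 0.09570 x 0.04215 = 0.004034 mol.
From the balanced equation, 1 mol KIO3 reacts with 6 mol Na2S2O3, so n(Na2S2O3) = 0.004034 x 6/1 = 0.02420 mol.
[Na2S2O3] = 0.02420 / 0.03847 L = 0.629 M.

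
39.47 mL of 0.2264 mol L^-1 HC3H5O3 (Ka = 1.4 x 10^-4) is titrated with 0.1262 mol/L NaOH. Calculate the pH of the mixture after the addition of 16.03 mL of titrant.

3.32

Initial n(HC3H5O3) = 0.2264 x 0.03947 = 0.008936 mol.
n(NaOH) added = 0.1262 x 0.01603 = 0.002023 mol, converting that many moles of HC3H5O3 to C3H5O3-.
Remaining n(HC3H5O3) = 0.006913 mol; n(C3H5O3-) = 0.002023 mol.
By Henderson-Hasselbalch, pH = pKa + log([A^-]/[HA]) = 3.85 + log(0.002023/0.006913) = 3.85 + (-0.53) = 3.32.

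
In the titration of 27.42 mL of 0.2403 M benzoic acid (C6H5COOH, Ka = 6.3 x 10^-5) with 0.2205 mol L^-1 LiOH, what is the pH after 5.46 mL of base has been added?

3.55

Initial n(C6H5COOH) = 0.2403 x 0.02742 = 0.006589 mol.
n(LiOH) added = 0.2205 x 0.005460 = 0.001204 mol, converting that many moles of C6H5COOH to C6H5COO-.
Remaining n(C6H5COOH) = 0.005385 mol; n(C6H5COO-) = 0.001204 mol.
By Henderson-Hasselbalch, pH = pKa + log([A^-]/[HA]) = 4.20 + log(0.001204/0.005385) = 4.20 + (-0.65) = 3.55.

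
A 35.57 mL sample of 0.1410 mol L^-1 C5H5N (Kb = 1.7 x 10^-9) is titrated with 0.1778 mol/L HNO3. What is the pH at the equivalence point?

3.17

n(C5H5N) = 0.1410 x 0.03557 = 0.005015 mol; V(HNO3) at equivalence = 0.005015/0.1778 = 0.02821 L.
At equivalence the base is fully converted to C5H5NH+; total volume = 0.06378 L, so [C5H5NH+] = 0.005015/0.06378 = 0.07864 M.
Ka(C5H5NH+) = Kw/Kb = 1.0e-14 / 1.7 x 10^-9 = 5.88e-6.
[H^+] = sqrt(Ka x [C5H5NH+]) = sqrt(5.88e-6 x 0.07864) = 0.000680 M.
pH = -log(0.000680) = 3.17.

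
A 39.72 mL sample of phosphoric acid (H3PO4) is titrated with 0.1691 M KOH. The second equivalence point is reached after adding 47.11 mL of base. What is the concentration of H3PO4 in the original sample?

0.100 M

n(KOH) = 0.1691 x 0.04711 = 0.007966 mol.
At the second equivalence point, 2 mol OH^- react per mol H3PO4, so n(H3PO4) = 0.007966 / 2 = 0.003983 mol.
[H3PO4] = 0.003983 / 0.03972 L = 0.100 M.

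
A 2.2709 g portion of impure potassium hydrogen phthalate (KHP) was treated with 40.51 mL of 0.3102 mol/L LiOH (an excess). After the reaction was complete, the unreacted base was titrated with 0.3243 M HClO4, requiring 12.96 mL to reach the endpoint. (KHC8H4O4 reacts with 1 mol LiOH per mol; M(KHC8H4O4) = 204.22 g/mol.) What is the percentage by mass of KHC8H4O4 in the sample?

Total n(LiOH) added = 0.3102 x 0.04051 = 0.01257 mol.
n(HClO4) used = 0.3243 x 0.01296 = 0.004203 mol, which equals the excess n(LiOH).
So n(LiOH) consumed by the sample = 0.01257 - 0.004203 = 0.008363 mol.
n(KHC8H4O4) = 0.008363 / 1 = 0.008363 mol.
mass KHC8H4O4 = 0.008363 x 204.22 = 1.708 g, so %KHC8H4O4 = 1.708/2.2709 x 100 = 75.2%.

75.2%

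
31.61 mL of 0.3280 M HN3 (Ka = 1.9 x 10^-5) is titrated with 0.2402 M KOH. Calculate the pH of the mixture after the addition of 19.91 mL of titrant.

Initial n(HN3) = 0.3280 x 0.03161 = 0.01037 mol.
n(KOH) added = 0.2402 x 0.01991 = 0.004782 mol, converting that many moles of HN3 to N3-.
Remaining n(HN3) = 0.005586 mol; n(N3-) = 0.004782 mol.
By Henderson-Hasselbalch, pH = pKa + log([A^-]/[HA]) = 4.72 + log(0.004782/0.005586) = 4.72 + (-0.07) = 4.65.

4.65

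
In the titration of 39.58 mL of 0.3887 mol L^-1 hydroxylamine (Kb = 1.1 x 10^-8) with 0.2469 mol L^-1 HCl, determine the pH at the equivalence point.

n(NH2OH) = 0.3887 x 0.03958 = 0.01538 mol; V(HCl) at equivalence = 0.01538/0.2469 = 0.06231 L.
At equivalence the base is fully converted to NH3OH+; total volume = 0.1019 L, so [NH3OH+] = 0.01538/0.1019 = 0.1510 M.
Ka(NH3OH+) = Kw/Kb = 1.0e-14 / 1.1 x 10^-8 = 9.09e-7.
[H^+] = sqrt(Ka x [NH3OH+]) = sqrt(9.09e-7 x 0.1510) = 0.000370 M.
pH = -log(0.000370) = 3.43.

3.43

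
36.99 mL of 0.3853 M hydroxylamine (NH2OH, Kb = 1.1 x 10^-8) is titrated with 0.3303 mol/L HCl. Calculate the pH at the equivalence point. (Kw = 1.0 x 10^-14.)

n(NH2OH) = 0.3853 x 0.03699 = 0.01425 mol; V(HCl) at equivalence = 0.01425/0.3303 = 0.04315 L.
At equivalence the base is fully converted to NH3OH+; total volume = 0.08014 L, so [NH3OH+] = 0.01425/0.08014 = 0.1778 M.
Ka(NH3OH+) = Kw/Kb = 1.0e-14 / 1.1 x 10^-8 = 9.09e-7.
[H^+] = sqrt(Ka x [NH3OH+]) = sqrt(9.09e-7 x 0.1778) = 0.000402 M.
pH = -log(0.000402) = 3.40.

3.40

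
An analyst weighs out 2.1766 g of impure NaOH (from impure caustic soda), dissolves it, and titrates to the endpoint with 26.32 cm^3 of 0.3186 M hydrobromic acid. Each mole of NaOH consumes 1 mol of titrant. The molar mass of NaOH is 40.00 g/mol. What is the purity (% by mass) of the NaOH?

n(HBr) = 0.3186 x 0.02632 = 0.008386 mol.
n(NaOH) = 0.008386 / 1 = 0.008386 mol.
mass of NaOH = 0.008386 x 40.00 = 0.3354 g.
% purity = 0.3354 / 2.1766 x 100 = 15.4%.

15.4%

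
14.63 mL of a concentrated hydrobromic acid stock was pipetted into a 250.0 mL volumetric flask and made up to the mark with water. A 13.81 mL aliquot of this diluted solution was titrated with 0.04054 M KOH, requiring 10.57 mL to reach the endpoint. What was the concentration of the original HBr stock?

n(KOH) = 0.04054 x 0.01057 = 0.0004285 mol.
n(HBr) in the aliquot = 0.0004285 mol.
[diluted HBr] = 0.0004285 / 0.01381 = 0.03103 M.
Dilution factor = 250.0/14.63 = 17.09, so [stock] = 0.03103 x 17.09 = 0.530 M.

0.530 M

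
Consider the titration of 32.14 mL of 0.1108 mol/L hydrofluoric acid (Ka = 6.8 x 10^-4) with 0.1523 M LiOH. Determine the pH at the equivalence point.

n(HF) = 0.1108 x 0.03214 = 0.003561 mol; V(LiOH) at equivalence = 0.003561/0.1523 = 0.02338 L.
At equivalence all the acid is converted to F-; total volume = 0.03214 + 0.02338 = 0.05552 L, so [F-] = 0.003561/0.05552 = 0.06414 M.
Kb = Kw/Ka = 1.0e-14 / 6.8 x 10^-4 = 1.47e-11.
[OH^-] = sqrt(Kb x [F-]) = sqrt(1.47e-11 x 0.06414) = 9.71e-7 M.
pOH = 6.01, so pH = 14.00 - 6.01 = 7.99.

7.99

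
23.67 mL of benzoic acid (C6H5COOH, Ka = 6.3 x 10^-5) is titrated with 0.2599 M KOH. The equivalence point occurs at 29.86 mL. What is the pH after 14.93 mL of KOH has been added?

4.20

14.93 mL is exactly half the equivalence volume (29.86/2), i.e. the half-equivalence point.
There, n(HA) = n(A^-), so pH = pKa = -log(6.3 x 10^-5) = 4.20.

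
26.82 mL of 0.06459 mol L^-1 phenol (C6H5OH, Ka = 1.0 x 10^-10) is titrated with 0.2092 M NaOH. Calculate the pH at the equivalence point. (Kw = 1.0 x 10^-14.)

n(C6H5OH) = 0.06459 x 0.02682 = 0.001732 mol; V(NaOH) at equivalence = 0.001732/0.2092 = 0.008281 L.
At equivalence all the acid is converted to C6H5O-; total volume = 0.02682 + 0.008281 = 0.03510 L, so [C6H5O-] = 0.001732/0.03510 = 0.04935 M.
Kb = Kw/Ka = 1.0e-14 / 1.0 x 10^-10 = 0.000100.
[OH^-] = sqrt(Kb x [C6H5O-]) = sqrt(0.000100 x 0.04935) = 0.00222 M.
pOH = 2.65, so pH = 14.00 - 2.65 = 11.35.

11.35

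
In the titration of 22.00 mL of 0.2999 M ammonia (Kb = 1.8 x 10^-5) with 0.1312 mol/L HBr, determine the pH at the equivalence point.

5.15

n(NH3) = 0.2999 x 0.02200 = 0.006598 mol; V(HBr) at equivalence = 0.006598/0.1312 = 0.05029 L.
At equivalence the base is fully converted to NH4+; total volume = 0.07229 L, so [NH4+] = 0.006598/0.07229 = 0.09127 M.
Ka(NH4+) = Kw/Kb = 1.0e-14 / 1.8 x 10^-5 = 5.56e-10.
[H^+] = sqrt(Ka x [NH4+]) = sqrt(5.56e-10 x 0.09127) = 7.12e-6 M.
pH = -log(7.12e-6) = 5.15.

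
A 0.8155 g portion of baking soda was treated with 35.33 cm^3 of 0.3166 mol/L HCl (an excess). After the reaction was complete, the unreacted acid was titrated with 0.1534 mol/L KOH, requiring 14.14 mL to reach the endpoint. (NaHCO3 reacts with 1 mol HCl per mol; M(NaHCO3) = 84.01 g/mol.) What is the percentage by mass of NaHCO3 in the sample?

Total n(HCl) added = 0.3166 x 0.03533 = 0.01119 mol.
n(KOH) used = 0.1534 x 0.01414 = 0.002169 mol, which equals the excess n(HCl).
So n(HCl) consumed by the sample = 0.01119 - 0.002169 = 0.009016 mol.
n(NaHCO3) = 0.009016 / 1 = 0.009016 mol.
mass NaHCO3 = 0.009016 x 84.01 = 0.7575 g, so %NaHCO3 = 0.7575/0.8155 x 100 = 92.9%.

92.9%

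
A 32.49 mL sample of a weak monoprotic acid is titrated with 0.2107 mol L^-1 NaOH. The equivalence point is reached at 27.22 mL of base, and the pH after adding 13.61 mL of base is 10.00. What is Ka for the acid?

13.61 mL is half of the equivalence volume, so this is the half-equivalence point where [HA] = [A^-].
At half-equivalence pH = pKa, so pKa = 10.00.
Ka = 10^(-10.00) = 1.0 x 10^-10.

1.0 x 10^-10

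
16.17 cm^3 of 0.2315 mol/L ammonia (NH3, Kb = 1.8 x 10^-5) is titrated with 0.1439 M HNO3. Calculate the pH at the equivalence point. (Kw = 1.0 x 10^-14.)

n(NH3) = 0.2315 x 0.01617 = 0.003743 mol; V(HNO3) at equivalence = 0.003743/0.1439 = 0.02601 L.
At equivalence the base is fully converted to NH4+; total volume = 0.04218 L, so [NH4+] = 0.003743/0.04218 = 0.08874 M.
Ka(NH4+) = Kw/Kb = 1.0e-14 / 1.8 x 10^-5 = 5.56e-10.
[H^+] = sqrt(Ka x [NH4+]) = sqrt(5.56e-10 x 0.08874) = 7.02e-6 M.
pH = -log(7.02e-6) = 5.15.

5.15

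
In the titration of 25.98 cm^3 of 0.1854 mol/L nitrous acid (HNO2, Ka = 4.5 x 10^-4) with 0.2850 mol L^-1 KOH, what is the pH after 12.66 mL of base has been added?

Initial n(HNO2) = 0.1854 x 0.02598 = 0.004817 mol.
n(KOH) added = 0.2850 x 0.01266 = 0.003608 mol, converting that many moles of HNO2 to NO2-.
Remaining n(HNO2) = 0.001209 mol; n(NO2-) = 0.003608 mol.
By Henderson-Hasselbalch, pH = pKa + log([A^-]/[HA]) = 3.35 + log(0.003608/0.001209) = 3.35 + (+0.47) = 3.82.

3.82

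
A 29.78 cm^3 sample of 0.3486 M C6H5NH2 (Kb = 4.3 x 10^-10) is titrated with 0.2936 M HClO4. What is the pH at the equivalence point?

n(C6H5NH2) = 0.3486 x 0.02978 = 0.01038 mol; V(HClO4) at equivalence = 0.01038/0.2936 = 0.03536 L.
At equivalence the base is fully converted to C6H5NH3+; total volume = 0.06514 L, so [C6H5NH3+] = 0.01038/0.06514 = 0.1594 M.
Ka(C6H5NH3+) = Kw/Kb = 1.0e-14 / 4.3 x 10^-10 = 2.33e-5.
[H^+] = sqrt(Ka x [C6H5NH3+]) = sqrt(2.33e-5 x 0.1594) = 0.00193 M.
pH = -log(0.00193) = 2.72.

2.72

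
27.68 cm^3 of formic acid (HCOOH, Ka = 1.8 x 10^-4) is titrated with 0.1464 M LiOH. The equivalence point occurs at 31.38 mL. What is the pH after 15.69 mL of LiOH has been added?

15.69 mL is exactly half the equivalence volume (31.38/2), i.e. the half-equivalence point.
There, n(HA) = n(A^-), so pH = pKa = -log(1.8 x 10^-4) = 3.74.

3.74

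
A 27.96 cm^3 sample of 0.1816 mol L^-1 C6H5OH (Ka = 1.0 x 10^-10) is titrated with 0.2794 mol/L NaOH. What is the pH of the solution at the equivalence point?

n(C6H5OH) = 0.1816 x 0.02796 = 0.005078 mol; V(NaOH) at equivalence = 0.005078/0.2794 = 0.01817 L.
At equivalence all the acid is converted to C6H5O-; total volume = 0.02796 + 0.01817 = 0.04613 L, so [C6H5O-] = 0.005078/0.04613 = 0.1101 M.
Kb = Kw/Ka = 1.0e-14 / 1.0 x 10^-10 = 0.000100.
[OH^-] = sqrt(Kb x [C6H5O-]) = sqrt(0.000100 x 0.1101) = 0.00332 M.
pOH = 2.48, so pH = 14.00 - 2.48 = 11.52.

11.52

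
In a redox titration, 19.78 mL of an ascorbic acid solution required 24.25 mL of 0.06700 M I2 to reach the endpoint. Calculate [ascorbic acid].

0.0821 M

n(I2) = 0.06700 x 0.02425 = 0.001625 mol.
From the balanced equation, 1 mol I2 reacts with 1 mol ascorbic acid, so n(ascorbic acid) = 0.001625 x 1/1 = 0.001625 mol.
[ascorbic acid] = 0.001625 / 0.01978 L = 0.0821 M.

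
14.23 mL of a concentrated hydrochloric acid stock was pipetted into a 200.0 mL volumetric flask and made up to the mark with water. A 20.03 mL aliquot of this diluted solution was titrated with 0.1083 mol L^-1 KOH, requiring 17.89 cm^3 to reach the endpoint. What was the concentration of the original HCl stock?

1.36 M

n(KOH) = 0.1083 x 0.01789 = 0.001937 mol.
n(HCl) in the aliquot = 0.001937 mol.
[diluted HCl] = 0.001937 / 0.02003 = 0.09673 M.
Dilution factor = 200.0/14.23 = 14.05, so [stock] = 0.09673 x 14.05 = 1.36 M.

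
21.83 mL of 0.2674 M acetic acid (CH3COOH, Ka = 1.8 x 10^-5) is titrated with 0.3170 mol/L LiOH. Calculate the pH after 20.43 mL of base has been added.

n(acid) = 0.2674 x 0.02183 = 0.005837 mol; n(LiOH) added = 0.3170 x 0.02043 = 0.006476 mol.
Base is in excess by 0.006476 - 0.005837 = 0.0006390 mol in a total volume of 0.04226 L.
[OH^-] = 0.0006390/0.04226 = 0.01512 M, so pOH = 1.82 and pH = 14.00 - 1.82 = 12.18.

12.18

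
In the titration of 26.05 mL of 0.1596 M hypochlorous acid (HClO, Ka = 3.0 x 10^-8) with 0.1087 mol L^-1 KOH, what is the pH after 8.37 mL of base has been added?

Initial n(HClO) = 0.1596 x 0.02605 = 0.004158 mol.
n(KOH) added = 0.1087 x 0.008370 = 0.0009098 mol, converting that many moles of HClO to ClO-.
Remaining n(HClO) = 0.003248 mol; n(ClO-) = 0.0009098 mol.
By Henderson-Hasselbalch, pH = pKa + log([A^-]/[HA]) = 7.52 + log(0.0009098/0.003248) = 7.52 + (-0.55) = 6.97.

6.97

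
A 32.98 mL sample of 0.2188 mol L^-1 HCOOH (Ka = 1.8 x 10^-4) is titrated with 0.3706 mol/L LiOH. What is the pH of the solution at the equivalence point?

n(HCOOH) = 0.2188 x 0.03298 = 0.007216 mol; V(LiOH) at equivalence = 0.007216/0.3706 = 0.01947 L.
At equivalence all the acid is converted to HCOO-; total volume = 0.03298 + 0.01947 = 0.05245 L, so [HCOO-] = 0.007216/0.05245 = 0.1376 M.
Kb = Kw/Ka = 1.0e-14 / 1.8 x 10^-4 = 5.56e-11.
[OH^-] = sqrt(Kb x [HCOO-]) = sqrt(5.56e-11 x 0.1376) = 2.76e-6 M.
pOH = 5.56, so pH = 14.00 - 5.56 = 8.44.

8.44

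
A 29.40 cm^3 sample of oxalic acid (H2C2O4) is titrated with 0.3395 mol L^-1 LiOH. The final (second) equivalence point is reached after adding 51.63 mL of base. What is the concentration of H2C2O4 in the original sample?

n(LiOH) = 0.3395 x 0.05163 = 0.01753 mol.
At the final (second) equivalence point, 2 mol OH^- react per mol H2C2O4, so n(H2C2O4) = 0.01753 / 2 = 0.008764 mol.
[H2C2O4] = 0.008764 / 0.02940 L = 0.298 M.

0.298 M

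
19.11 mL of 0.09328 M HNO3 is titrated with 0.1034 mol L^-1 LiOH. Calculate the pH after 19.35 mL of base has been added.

n(acid) = 0.09328 x 0.01911 = 0.001783 mol; n(LiOH) added = 0.1034 x 0.01935 = 0.002001 mol.
Base is in excess by 0.002001 - 0.001783 = 0.0002182 mol in a total volume of 0.03846 L.
[OH^-] = 0.0002182/0.03846 = 0.005674 M, so pOH = 2.25 and pH = 14.00 - 2.25 = 11.75.

11.75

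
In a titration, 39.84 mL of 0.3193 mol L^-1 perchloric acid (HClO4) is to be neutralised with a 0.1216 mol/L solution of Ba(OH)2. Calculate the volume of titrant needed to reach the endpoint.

n(HClO4) = 0.3193 mol/L x 0.03984 L = 0.01272 mol.
The neutralisation is 2 HClO4 : 1 Ba(OH)2, so n(Ba(OH)2) = 0.01272 x 1/2 = 0.006360 mol.
V(Ba(OH)2) = 0.006360 / 0.1216 = 0.05231 L = 52.3 mL.

52.3 mL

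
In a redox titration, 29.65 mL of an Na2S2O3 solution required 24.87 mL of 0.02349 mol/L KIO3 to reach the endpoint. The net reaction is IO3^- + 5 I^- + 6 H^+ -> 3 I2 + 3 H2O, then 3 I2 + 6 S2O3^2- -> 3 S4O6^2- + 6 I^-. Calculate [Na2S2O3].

n(KIO3) = 0.02349 x 0.02487 = 0.0005842 mol.
From the balanced equation, 1 mol KIO3 reacts with 6 mol Na2S2O3, so n(Na2S2O3) = 0.0005842 x 6/1 = 0.003505 mol.
[Na2S2O3] = 0.003505 / 0.02965 L = 0.118 M.

0.118 M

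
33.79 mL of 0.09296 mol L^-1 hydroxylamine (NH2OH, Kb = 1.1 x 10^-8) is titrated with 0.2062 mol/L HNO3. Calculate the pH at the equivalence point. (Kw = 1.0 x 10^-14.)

n(NH2OH) = 0.09296 x 0.03379 = 0.003141 mol; V(HNO3) at equivalence = 0.003141/0.2062 = 0.01523 L.
At equivalence the base is fully converted to NH3OH+; total volume = 0.04902 L, so [NH3OH+] = 0.003141/0.04902 = 0.06407 M.
Ka(NH3OH+) = Kw/Kb = 1.0e-14 / 1.1 x 10^-8 = 9.09e-7.
[H^+] = sqrt(Ka x [NH3OH+]) = sqrt(9.09e-7 x 0.06407) = 0.000241 M.
pH = -log(0.000241) = 3.62.

3.62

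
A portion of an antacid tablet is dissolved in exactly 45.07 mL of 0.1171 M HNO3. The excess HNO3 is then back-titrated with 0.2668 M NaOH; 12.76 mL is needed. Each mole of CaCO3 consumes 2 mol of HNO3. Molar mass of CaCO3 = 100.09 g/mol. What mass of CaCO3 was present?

Total n(HNO3) added = 0.1171 x 0.04507 = 0.005278 mol.
n(NaOH) used = 0.2668 x 0.01276 = 0.003404 mol, which equals the excess n(HNO3).
So n(HNO3) consumed by the sample = 0.005278 - 0.003404 = 0.001873 mol.
n(CaCO3) = 0.001873 / 2 = 0.0009367 mol.
mass = 0.0009367 mol x 100.09 g/mol = 0.0938 g.

0.0938 g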